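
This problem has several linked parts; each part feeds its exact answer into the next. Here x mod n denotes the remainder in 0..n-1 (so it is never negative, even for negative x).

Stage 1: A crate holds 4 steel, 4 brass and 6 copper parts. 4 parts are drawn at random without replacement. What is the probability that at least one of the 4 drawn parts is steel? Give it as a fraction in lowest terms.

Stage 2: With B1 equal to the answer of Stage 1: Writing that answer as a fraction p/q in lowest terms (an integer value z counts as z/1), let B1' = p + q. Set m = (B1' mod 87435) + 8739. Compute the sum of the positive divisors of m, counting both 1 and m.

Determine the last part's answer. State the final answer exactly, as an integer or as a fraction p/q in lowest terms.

12384

Stage 1: total draws C(14,4) = 1001; complement C(10,4) = 210; favorable 1001 - 210 = 791; P = 113/143; answer 113/143
Stage 2: B1 = 113/143; threaded value p + q = 256; m = 8995; 8995 = 5 * 7 * 257; sigma = (1 + 5) * (1 + 7) * (1 + 257) = 6 * 8 * 258 = 12384; answer 12384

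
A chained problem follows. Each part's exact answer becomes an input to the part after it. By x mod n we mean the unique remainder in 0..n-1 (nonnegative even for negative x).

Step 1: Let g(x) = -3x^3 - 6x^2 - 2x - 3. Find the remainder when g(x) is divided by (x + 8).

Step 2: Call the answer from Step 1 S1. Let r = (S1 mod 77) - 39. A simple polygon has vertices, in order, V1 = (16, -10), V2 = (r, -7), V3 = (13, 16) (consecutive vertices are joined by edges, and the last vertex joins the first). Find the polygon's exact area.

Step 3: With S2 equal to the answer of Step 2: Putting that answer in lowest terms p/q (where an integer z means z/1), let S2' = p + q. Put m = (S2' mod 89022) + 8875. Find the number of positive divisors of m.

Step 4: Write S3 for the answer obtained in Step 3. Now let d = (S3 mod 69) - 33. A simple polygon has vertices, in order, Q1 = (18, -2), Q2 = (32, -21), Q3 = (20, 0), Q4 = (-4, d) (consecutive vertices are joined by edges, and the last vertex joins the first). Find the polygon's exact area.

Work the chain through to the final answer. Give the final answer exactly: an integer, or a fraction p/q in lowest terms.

40

Step 1: remainder = value at the root: -3*(-8)^3 - 6*(-8)^2 - 2*(-8)^1 - 3 = (1536) + (-384) + (16) + (-3) = 1165; answer 1165
Step 2: S1 = 1165; r = -29; cross terms: (16*-7 - -29*-10)=-402, (-29*16 - 13*-7)=-373, (13*-10 - 16*16)=-386; twice the area = |-1161| = 1161; area = 1161/2; answer 1161/2
Step 3: S2 = 1161/2; threaded value p + q = 1163; m = 10038; 10038 = 2 * 3 * 7 * 239; number of divisors = (1+1) * (1+1) * (1+1) * (1+1) = 16; answer 16
Step 4: S3 = 16; d = -17; cross terms: (18*-21 - 32*-2)=-314, (32*0 - 20*-21)=420, (20*-17 - -4*0)=-340, (-4*-2 - 18*-17)=314; twice the area = |80| = 80; area = 40; answer 40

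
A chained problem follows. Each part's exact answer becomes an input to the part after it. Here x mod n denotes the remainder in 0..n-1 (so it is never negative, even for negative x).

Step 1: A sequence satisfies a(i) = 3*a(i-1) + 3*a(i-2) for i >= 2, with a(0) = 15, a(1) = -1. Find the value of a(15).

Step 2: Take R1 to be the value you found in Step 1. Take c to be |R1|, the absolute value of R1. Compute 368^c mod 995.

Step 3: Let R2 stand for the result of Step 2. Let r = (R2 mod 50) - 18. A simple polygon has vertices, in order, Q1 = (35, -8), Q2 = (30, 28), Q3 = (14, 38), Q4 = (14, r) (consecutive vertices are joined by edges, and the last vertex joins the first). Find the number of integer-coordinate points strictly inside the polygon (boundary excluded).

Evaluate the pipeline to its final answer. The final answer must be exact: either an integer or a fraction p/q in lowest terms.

Step 1: a(2) = 3*(-1) + 3*(15) = 42; iterating: a(2)=42, a(3)=123, a(4)=495, a(5)=1854, a(6)=7047, a(7)=26703, a(8)=101250, a(9)=383859, a(10)=1455327, a(11)=5517558, a(12)=20918655, a(13)=79308639, a(14)=300681882, a(15)=1139971563; answer 1139971563
Step 2: R1 = 1139971563; c = 1139971563; squarings mod 995: 368^1=368, 368^2=104, 368^4=866, 368^8=721, 368^16=451, 368^32=421, 368^64=131, 368^128=246, 368^256=816, 368^512=201, 368^1024=601, 368^2048=16, 368^4096=256, 368^8192=861, 368^16384=46, 368^32768=126, 368^65536=951, 368^131072=941, 368^262144=926, 368^524288=781, 368^1048576=26, 368^2097152=676, 368^4194304=271, 368^8388608=806, 368^16777216=896, 368^33554432=846, 368^67108864=311, 368^134217728=206, 368^268435456=646, 368^536870912=411, 368^1073741824=766; 368^1139971563 = 368^1 * 368^2 * 368^8 * 368^32 * 368^64 * 368^128 * 368^256 * 368^1024 * 368^4096 * 368^32768 * 368^131072 * 368^1048576 * 368^2097152 * 368^4194304 * 368^8388608 * 368^16777216 * 368^33554432 * 368^1073741824 = 917 (mod 995); answer 917
Step 3: R2 = 917; r = -1; cross terms: (35*28 - 30*-8)=1220, (30*38 - 14*28)=748, (14*-1 - 14*38)=-546, (14*-8 - 35*-1)=-77; twice the area = |1345| = 1345; area = 1345/2; boundary points = 1 + 2 + 39 + 7 = 49; strictly interior points = area - boundary/2 + 1 = 649; answer 649

649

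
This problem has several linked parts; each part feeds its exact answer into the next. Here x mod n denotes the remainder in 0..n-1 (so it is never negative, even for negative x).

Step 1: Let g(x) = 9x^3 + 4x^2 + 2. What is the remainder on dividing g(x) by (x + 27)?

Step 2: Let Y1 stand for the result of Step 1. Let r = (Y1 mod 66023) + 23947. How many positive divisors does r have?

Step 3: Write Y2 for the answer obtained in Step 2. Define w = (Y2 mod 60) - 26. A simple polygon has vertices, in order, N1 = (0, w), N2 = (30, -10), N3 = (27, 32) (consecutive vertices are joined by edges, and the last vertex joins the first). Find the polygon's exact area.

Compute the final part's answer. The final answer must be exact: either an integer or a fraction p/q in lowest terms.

Step 1: remainder = value at the root: 9*(-27)^3 + 4*(-27)^2 + 2 = (-177147) + (2916) + (2) = -174229; answer -174229
Step 2: Y1 = -174229; r = 47787; 47787 = 3 * 17 * 937; number of divisors = (1+1) * (1+1) * (1+1) = 8; answer 8
Step 3: Y2 = 8; w = -18; cross terms: (0*-10 - 30*-18)=540, (30*32 - 27*-10)=1230, (27*-18 - 0*32)=-486; twice the area = |1284| = 1284; area = 642; answer 642

642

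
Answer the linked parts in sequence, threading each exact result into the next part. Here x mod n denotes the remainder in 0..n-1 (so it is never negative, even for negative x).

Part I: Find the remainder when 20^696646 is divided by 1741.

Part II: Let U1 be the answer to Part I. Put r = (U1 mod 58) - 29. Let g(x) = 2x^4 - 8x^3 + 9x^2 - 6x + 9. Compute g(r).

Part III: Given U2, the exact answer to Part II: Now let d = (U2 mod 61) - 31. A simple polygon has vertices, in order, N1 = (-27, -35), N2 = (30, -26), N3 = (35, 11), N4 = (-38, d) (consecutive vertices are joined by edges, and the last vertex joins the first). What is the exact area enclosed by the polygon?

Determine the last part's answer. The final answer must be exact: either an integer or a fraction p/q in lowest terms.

Part I: squarings mod 1741: 20^1=20, 20^2=400, 20^4=1569, 20^8=1728, 20^16=169, 20^32=705, 20^64=840, 20^128=495, 20^256=1285, 20^512=757, 20^1024=260, 20^2048=1442, 20^4096=610, 20^8192=1267, 20^16384=87, 20^32768=605, 20^65536=415, 20^131072=1607, 20^262144=546, 20^524288=405; 20^696646 = 20^2 * 20^4 * 20^64 * 20^256 * 20^8192 * 20^32768 * 20^131072 * 20^524288 = 1728 (mod 1741); answer 1728
Part II: U1 = 1728; r = 17; 2*(17)^4 - 8*(17)^3 + 9*(17)^2 - 6*(17)^1 + 9 = (167042) + (-39304) + (2601) + (-102) + (9) = 130246; answer 130246
Part III: U2 = 130246; d = -20; cross terms: (-27*-26 - 30*-35)=1752, (30*11 - 35*-26)=1240, (35*-20 - -38*11)=-282, (-38*-35 - -27*-20)=790; twice the area = |3500| = 3500; area = 1750; answer 1750

1750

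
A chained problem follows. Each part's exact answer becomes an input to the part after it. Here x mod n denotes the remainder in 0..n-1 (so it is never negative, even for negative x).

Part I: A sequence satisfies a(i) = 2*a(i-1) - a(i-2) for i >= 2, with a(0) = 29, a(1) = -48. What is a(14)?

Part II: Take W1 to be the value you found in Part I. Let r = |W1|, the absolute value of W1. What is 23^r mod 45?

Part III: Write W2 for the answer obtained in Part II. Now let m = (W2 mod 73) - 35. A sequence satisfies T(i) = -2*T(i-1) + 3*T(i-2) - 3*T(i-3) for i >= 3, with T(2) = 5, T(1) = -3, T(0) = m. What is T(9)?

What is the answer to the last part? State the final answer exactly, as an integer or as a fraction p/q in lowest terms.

-28039

Part I: a(2) = 2*(-48) - 1*(29) = -125; iterating: a(2)=-125, a(3)=-202, a(4)=-279, a(5)=-356, a(6)=-433, a(7)=-510, a(8)=-587, a(9)=-664, a(10)=-741, a(11)=-818, a(12)=-895, a(13)=-972, a(14)=-1049; answer -1049
Part II: W1 = -1049; r = 1049; squarings mod 45: 23^1=23, 23^2=34, 23^4=31, 23^8=16, 23^16=31, 23^32=16, 23^64=31, 23^128=16, 23^256=31, 23^512=16, 23^1024=31; 23^1049 = 23^1 * 23^8 * 23^16 * 23^1024 = 38 (mod 45); answer 38
Part III: W2 = 38; m = 3; T(3) = -2*(5) + 3*(-3) - 3*(3) = -28; iterating: T(3)=-28, T(4)=80, T(5)=-259, T(6)=842, T(7)=-2701, T(8)=8705, T(9)=-28039; answer -28039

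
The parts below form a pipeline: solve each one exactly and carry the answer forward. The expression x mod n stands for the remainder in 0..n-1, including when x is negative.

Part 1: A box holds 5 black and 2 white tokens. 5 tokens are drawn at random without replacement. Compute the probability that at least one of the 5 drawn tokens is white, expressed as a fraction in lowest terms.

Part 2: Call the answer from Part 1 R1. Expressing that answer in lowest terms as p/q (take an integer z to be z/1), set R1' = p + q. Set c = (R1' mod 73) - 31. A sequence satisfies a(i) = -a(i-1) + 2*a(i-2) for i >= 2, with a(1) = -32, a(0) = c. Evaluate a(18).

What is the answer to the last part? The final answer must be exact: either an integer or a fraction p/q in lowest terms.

3670012

Part 1: total draws C(7,5) = 21; complement C(5,5) = 1; favorable 21 - 1 = 20; P = 20/21; answer 20/21
Part 2: R1 = 20/21; threaded value p + q = 41; c = 10; a(2) = -1*(-32) + 2*(10) = 52; iterating: a(2)=52, a(3)=-116, a(4)=220, a(5)=-452, a(6)=892, a(7)=-1796, a(8)=3580, a(9)=-7172, a(10)=14332, a(11)=-28676, a(12)=57340, a(13)=-114692, a(14)=229372, a(15)=-458756, a(16)=917500, a(17)=-1835012, a(18)=3670012; answer 3670012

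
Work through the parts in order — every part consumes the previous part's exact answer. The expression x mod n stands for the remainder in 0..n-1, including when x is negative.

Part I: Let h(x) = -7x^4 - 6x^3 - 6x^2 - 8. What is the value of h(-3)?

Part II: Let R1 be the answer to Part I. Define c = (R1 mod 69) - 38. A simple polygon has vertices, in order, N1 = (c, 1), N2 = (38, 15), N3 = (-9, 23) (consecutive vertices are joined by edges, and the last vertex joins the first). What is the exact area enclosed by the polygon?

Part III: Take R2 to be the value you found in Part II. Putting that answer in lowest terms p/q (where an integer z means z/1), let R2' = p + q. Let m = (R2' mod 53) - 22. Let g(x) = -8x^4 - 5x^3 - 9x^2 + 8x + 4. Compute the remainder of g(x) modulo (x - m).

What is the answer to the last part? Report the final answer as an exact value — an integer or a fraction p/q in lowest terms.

-871736

Part I: -7*(-3)^4 - 6*(-3)^3 - 6*(-3)^2 - 8 = (-567) + (162) + (-54) + (-8) = -467; answer -467
Part II: R1 = -467; c = -22; cross terms: (-22*15 - 38*1)=-368, (38*23 - -9*15)=1009, (-9*1 - -22*23)=497; twice the area = |1138| = 1138; area = 569; answer 569
Part III: R2 = 569; threaded value p + q = 570; m = 18; remainder = value at the root: -8*(18)^4 - 5*(18)^3 - 9*(18)^2 + 8*(18)^1 + 4 = (-839808) + (-29160) + (-2916) + (144) + (4) = -871736; answer -871736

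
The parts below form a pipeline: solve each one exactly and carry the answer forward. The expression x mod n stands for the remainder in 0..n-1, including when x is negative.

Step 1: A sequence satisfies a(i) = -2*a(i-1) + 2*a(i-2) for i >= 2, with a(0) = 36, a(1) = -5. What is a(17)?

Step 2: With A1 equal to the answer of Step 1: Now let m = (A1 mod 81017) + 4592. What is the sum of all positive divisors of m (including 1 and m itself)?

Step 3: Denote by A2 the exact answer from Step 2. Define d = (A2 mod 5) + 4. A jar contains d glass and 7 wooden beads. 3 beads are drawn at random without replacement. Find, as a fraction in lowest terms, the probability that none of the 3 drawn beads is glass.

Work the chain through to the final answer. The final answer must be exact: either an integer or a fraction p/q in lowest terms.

35/286

Step 1: a(2) = -2*(-5) + 2*(36) = 82; iterating: a(2)=82, a(3)=-174, a(4)=512, a(5)=-1372, a(6)=3768, a(7)=-10280, a(8)=28096, a(9)=-76752, a(10)=209696, a(11)=-572896, a(12)=1565184, a(13)=-4276160, a(14)=11682688, a(15)=-31917696, a(16)=87200768, a(17)=-238236928; answer -238236928
Step 2: A1 = -238236928; m = 38661; 38661 = 3 * 7^2 * 263; sigma = (1 + 3) * (1 + 7 + 49) * (1 + 263) = 4 * 57 * 264 = 60192; answer 60192
Step 3: A2 = 60192; d = 6; total draws C(13,3) = 286; favorable C(7,3) = 35; P = 35/286; answer 35/286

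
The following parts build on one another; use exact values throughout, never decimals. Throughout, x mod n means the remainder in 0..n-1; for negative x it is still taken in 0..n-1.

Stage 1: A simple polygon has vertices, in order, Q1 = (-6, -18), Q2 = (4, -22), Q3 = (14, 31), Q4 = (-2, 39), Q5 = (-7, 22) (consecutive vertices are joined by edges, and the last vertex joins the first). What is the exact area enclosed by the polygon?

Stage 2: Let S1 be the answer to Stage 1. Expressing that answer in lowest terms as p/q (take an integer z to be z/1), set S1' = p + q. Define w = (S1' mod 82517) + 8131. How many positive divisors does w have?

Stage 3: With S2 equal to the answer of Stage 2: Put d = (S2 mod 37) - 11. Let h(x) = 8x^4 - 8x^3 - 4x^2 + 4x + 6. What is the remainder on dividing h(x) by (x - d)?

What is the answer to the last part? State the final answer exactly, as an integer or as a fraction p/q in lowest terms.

Stage 1: cross terms: (-6*-22 - 4*-18)=204, (4*31 - 14*-22)=432, (14*39 - -2*31)=608, (-2*22 - -7*39)=229, (-7*-18 - -6*22)=258; twice the area = |1731| = 1731; area = 1731/2; answer 1731/2
Stage 2: S1 = 1731/2; threaded value p + q = 1733; w = 9864; 9864 = 2^3 * 3^2 * 137; number of divisors = (3+1) * (2+1) * (1+1) = 24; answer 24
Stage 3: S2 = 24; d = 13; remainder = value at the root: 8*(13)^4 - 8*(13)^3 - 4*(13)^2 + 4*(13)^1 + 6 = (228488) + (-17576) + (-676) + (52) + (6) = 210294; answer 210294

210294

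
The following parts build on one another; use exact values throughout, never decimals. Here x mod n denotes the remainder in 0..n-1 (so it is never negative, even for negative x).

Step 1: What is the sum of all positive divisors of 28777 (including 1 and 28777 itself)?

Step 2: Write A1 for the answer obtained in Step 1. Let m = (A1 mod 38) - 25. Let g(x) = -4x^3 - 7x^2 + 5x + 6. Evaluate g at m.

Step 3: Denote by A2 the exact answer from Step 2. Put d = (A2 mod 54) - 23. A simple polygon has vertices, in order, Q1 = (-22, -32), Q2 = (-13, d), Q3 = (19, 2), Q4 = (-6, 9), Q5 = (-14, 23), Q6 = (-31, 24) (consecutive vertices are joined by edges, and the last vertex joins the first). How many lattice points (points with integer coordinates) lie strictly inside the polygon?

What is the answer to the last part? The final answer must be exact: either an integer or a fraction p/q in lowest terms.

Step 1: 28777 = 7 * 4111; sigma = (1 + 7) * (1 + 4111) = 8 * 4112 = 32896; answer 32896
Step 2: A1 = 32896; m = 1; -4*(1)^3 - 7*(1)^2 + 5*(1)^1 + 6 = (-4) + (-7) + (5) + (6) = 0; answer 0
Step 3: A2 = 0; d = -23; cross terms: (-22*-23 - -13*-32)=90, (-13*2 - 19*-23)=411, (19*9 - -6*2)=183, (-6*23 - -14*9)=-12, (-14*24 - -31*23)=377, (-31*-32 - -22*24)=1520; twice the area = |2569| = 2569; area = 2569/2; boundary points = 9 + 1 + 1 + 2 + 1 + 1 = 15; strictly interior points = area - boundary/2 + 1 = 1278; answer 1278

1278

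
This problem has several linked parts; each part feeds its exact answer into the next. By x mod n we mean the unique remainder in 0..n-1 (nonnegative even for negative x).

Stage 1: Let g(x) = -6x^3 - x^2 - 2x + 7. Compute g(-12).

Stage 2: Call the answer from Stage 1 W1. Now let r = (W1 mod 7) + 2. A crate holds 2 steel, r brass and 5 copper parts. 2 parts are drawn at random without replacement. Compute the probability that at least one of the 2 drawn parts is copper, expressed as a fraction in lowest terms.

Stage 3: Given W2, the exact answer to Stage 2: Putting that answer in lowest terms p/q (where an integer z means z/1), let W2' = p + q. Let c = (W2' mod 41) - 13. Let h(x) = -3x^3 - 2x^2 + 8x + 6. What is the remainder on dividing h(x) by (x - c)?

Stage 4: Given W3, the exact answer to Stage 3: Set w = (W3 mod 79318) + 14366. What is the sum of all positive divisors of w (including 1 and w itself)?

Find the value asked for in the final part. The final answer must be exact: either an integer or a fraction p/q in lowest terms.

25158

Stage 1: -6*(-12)^3 - 1*(-12)^2 - 2*(-12)^1 + 7 = (10368) + (-144) + (24) + (7) = 10255; answer 10255
Stage 2: W1 = 10255; r = 2; total draws C(9,2) = 36; complement C(4,2) = 6; favorable 36 - 6 = 30; P = 5/6; answer 5/6
Stage 3: W2 = 5/6; threaded value p + q = 11; c = -2; remainder = value at the root: -3*(-2)^3 - 2*(-2)^2 + 8*(-2)^1 + 6 = (24) + (-8) + (-16) + (6) = 6; answer 6
Stage 4: W3 = 6; w = 14372; 14372 = 2^2 * 3593; sigma = (1 + 2 + 4) * (1 + 3593) = 7 * 3594 = 25158; answer 25158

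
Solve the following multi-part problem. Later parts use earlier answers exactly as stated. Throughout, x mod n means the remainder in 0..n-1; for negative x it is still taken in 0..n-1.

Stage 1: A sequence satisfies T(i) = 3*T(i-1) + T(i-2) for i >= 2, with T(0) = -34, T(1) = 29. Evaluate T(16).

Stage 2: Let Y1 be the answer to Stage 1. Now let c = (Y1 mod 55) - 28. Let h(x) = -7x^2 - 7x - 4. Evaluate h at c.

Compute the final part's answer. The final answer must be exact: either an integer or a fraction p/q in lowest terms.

Stage 1: T(2) = 3*(29) + 1*(-34) = 53; iterating: T(2)=53, T(3)=188, T(4)=617, T(5)=2039, T(6)=6734, T(7)=22241, T(8)=73457, T(9)=242612, T(10)=801293, T(11)=2646491, T(12)=8740766, T(13)=28868789, T(14)=95347133, T(15)=314910188, T(16)=1040077697; answer 1040077697
Stage 2: Y1 = 1040077697; c = 4; -7*(4)^2 - 7*(4)^1 - 4 = (-112) + (-28) + (-4) = -144; answer -144

-144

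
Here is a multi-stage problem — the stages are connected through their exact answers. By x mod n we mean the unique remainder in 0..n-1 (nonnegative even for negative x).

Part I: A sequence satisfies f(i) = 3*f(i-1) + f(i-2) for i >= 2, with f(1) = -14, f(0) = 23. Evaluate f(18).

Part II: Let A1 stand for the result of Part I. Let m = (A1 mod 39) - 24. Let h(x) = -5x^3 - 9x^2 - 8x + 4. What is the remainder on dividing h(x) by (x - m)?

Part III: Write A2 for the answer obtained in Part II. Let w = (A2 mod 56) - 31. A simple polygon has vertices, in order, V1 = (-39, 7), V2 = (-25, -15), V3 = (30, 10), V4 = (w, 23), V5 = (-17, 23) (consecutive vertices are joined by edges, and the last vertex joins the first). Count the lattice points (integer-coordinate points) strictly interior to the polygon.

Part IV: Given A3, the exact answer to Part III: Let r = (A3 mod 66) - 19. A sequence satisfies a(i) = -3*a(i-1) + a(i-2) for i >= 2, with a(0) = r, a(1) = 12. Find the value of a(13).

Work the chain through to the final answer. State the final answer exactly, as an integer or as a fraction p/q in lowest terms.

11043372

Part I: f(2) = 3*(-14) + 1*(23) = -19; iterating: f(2)=-19, f(3)=-71, f(4)=-232, f(5)=-767, f(6)=-2533, f(7)=-8366, f(8)=-27631, f(9)=-91259, f(10)=-301408, f(11)=-995483, f(12)=-3287857, f(13)=-10859054, f(14)=-35865019, f(15)=-118454111, f(16)=-391227352, f(17)=-1292136167, f(18)=-4267635853; answer -4267635853
Part II: A1 = -4267635853; m = 2; remainder = value at the root: -5*(2)^3 - 9*(2)^2 - 8*(2)^1 + 4 = (-40) + (-36) + (-16) + (4) = -88; answer -88
Part III: A2 = -88; w = -7; cross terms: (-39*-15 - -25*7)=760, (-25*10 - 30*-15)=200, (30*23 - -7*10)=760, (-7*23 - -17*23)=230, (-17*7 - -39*23)=778; twice the area = |2728| = 2728; area = 1364; boundary points = 2 + 5 + 1 + 10 + 2 = 20; strictly interior points = area - boundary/2 + 1 = 1355; answer 1355
Part IV: A3 = 1355; r = 16; a(2) = -3*(12) + 1*(16) = -20; iterating: a(2)=-20, a(3)=72, a(4)=-236, a(5)=780, a(6)=-2576, a(7)=8508, a(8)=-28100, a(9)=92808, a(10)=-306524, a(11)=1012380, a(12)=-3343664, a(13)=11043372; answer 11043372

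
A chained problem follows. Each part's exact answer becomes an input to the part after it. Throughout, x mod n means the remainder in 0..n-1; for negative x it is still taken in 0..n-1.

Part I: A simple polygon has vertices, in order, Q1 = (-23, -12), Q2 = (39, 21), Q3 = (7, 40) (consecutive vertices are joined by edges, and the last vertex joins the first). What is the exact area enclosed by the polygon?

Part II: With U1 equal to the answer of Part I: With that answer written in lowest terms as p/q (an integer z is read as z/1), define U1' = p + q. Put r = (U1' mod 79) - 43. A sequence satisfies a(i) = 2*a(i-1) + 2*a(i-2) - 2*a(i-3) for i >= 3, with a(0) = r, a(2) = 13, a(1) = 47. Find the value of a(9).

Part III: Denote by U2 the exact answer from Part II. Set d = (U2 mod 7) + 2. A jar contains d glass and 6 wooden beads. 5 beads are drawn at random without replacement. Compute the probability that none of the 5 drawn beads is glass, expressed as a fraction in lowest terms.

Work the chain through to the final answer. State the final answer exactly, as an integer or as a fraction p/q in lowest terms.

1/77

Part I: cross terms: (-23*21 - 39*-12)=-15, (39*40 - 7*21)=1413, (7*-12 - -23*40)=836; twice the area = |2234| = 2234; area = 1117; answer 1117
Part II: U1 = 1117; threaded value p + q = 1118; r = -31; a(3) = 2*(13) + 2*(47) - 2*(-31) = 182; iterating: a(3)=182, a(4)=296, a(5)=930, a(6)=2088, a(7)=5444, a(8)=13204, a(9)=33120; answer 33120
Part III: U2 = 33120; d = 5; total draws C(11,5) = 462; favorable C(6,5) = 6; P = 1/77; answer 1/77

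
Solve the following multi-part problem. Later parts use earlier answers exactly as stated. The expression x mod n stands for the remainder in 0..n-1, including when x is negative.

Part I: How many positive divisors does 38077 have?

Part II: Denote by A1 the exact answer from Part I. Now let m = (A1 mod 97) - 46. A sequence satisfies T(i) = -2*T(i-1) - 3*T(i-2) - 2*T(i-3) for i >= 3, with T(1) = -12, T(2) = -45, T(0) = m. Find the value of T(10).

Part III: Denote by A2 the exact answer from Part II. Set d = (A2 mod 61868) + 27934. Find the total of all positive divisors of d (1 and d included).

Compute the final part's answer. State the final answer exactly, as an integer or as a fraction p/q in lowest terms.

30528

Part I: 38077 = 13 * 29 * 101; number of divisors = (1+1) * (1+1) * (1+1) = 8; answer 8
Part II: A1 = 8; m = -38; T(3) = -2*(-45) - 3*(-12) - 2*(-38) = 202; iterating: T(3)=202, T(4)=-245, T(5)=-26, T(6)=383, T(7)=-198, T(8)=-701, T(9)=1230, T(10)=39; answer 39
Part III: A2 = 39; d = 27973; 27973 = 11 * 2543; sigma = (1 + 11) * (1 + 2543) = 12 * 2544 = 30528; answer 30528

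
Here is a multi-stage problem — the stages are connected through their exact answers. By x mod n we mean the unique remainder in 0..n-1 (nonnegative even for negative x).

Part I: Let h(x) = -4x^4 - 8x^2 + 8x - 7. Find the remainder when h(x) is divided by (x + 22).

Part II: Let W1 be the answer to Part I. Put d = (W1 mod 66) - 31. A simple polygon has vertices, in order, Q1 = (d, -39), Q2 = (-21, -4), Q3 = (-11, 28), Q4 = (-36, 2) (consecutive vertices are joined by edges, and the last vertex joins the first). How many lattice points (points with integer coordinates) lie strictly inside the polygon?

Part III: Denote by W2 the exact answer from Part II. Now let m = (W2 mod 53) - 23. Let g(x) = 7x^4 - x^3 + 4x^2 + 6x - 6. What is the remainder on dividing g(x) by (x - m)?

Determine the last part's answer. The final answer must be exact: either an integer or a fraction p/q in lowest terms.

Part I: remainder = value at the root: -4*(-22)^4 - 8*(-22)^2 + 8*(-22)^1 - 7 = (-937024) + (-3872) + (-176) + (-7) = -941079; answer -941079
Part II: W1 = -941079; d = -16; cross terms: (-16*-4 - -21*-39)=-755, (-21*28 - -11*-4)=-632, (-11*2 - -36*28)=986, (-36*-39 - -16*2)=1436; twice the area = |1035| = 1035; area = 1035/2; boundary points = 5 + 2 + 1 + 1 = 9; strictly interior points = area - boundary/2 + 1 = 514; answer 514
Part III: W2 = 514; m = 14; remainder = value at the root: 7*(14)^4 - 1*(14)^3 + 4*(14)^2 + 6*(14)^1 - 6 = (268912) + (-2744) + (784) + (84) + (-6) = 267030; answer 267030

267030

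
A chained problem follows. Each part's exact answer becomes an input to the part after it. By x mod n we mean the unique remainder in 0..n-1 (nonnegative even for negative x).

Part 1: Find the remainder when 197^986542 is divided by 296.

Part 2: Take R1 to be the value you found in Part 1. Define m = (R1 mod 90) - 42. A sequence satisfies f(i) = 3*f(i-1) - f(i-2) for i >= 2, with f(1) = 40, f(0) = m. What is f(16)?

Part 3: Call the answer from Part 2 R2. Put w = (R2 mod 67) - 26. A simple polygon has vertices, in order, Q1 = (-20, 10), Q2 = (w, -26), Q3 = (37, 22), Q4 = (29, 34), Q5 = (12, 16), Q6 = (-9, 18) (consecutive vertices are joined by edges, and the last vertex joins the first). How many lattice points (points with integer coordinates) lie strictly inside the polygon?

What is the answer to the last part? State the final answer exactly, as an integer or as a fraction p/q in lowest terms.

1528

Part 1: squarings mod 296: 197^1=197, 197^2=33, 197^4=201, 197^8=145, 197^16=9, 197^32=81, 197^64=49, 197^128=33, 197^256=201, 197^512=145, 197^1024=9, 197^2048=81, 197^4096=49, 197^8192=33, 197^16384=201, 197^32768=145, 197^65536=9, 197^131072=81, 197^262144=49, 197^524288=33; 197^986542 = 197^2 * 197^4 * 197^8 * 197^32 * 197^128 * 197^256 * 197^1024 * 197^2048 * 197^65536 * 197^131072 * 197^262144 * 197^524288 = 9 (mod 296); answer 9
Part 2: R1 = 9; m = -33; f(2) = 3*(40) - 1*(-33) = 153; iterating: f(2)=153, f(3)=419, f(4)=1104, f(5)=2893, f(6)=7575, f(7)=19832, f(8)=51921, f(9)=135931, f(10)=355872, f(11)=931685, f(12)=2439183, f(13)=6385864, f(14)=16718409, f(15)=43769363, f(16)=114589680; answer 114589680
Part 3: R2 = 114589680; w = 23; cross terms: (-20*-26 - 23*10)=290, (23*22 - 37*-26)=1468, (37*34 - 29*22)=620, (29*16 - 12*34)=56, (12*18 - -9*16)=360, (-9*10 - -20*18)=270; twice the area = |3064| = 3064; area = 1532; boundary points = 1 + 2 + 4 + 1 + 1 + 1 = 10; strictly interior points = area - boundary/2 + 1 = 1528; answer 1528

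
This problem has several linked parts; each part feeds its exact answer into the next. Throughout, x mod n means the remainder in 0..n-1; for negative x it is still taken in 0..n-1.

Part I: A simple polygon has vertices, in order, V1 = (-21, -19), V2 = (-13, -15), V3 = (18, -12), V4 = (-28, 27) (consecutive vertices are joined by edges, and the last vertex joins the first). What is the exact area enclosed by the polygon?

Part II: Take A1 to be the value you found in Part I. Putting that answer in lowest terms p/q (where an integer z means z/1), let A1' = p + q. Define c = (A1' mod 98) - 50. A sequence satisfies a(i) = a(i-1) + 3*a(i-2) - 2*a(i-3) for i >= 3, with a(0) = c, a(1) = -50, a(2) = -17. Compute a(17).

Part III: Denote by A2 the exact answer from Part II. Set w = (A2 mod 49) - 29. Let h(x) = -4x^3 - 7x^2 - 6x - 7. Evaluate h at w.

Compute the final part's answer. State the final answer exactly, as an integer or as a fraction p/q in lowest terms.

Part I: cross terms: (-21*-15 - -13*-19)=68, (-13*-12 - 18*-15)=426, (18*27 - -28*-12)=150, (-28*-19 - -21*27)=1099; twice the area = |1743| = 1743; area = 1743/2; answer 1743/2
Part II: A1 = 1743/2; threaded value p + q = 1745; c = 29; a(3) = 1*(-17) + 3*(-50) - 2*(29) = -225; iterating: a(3)=-225, a(4)=-176, a(5)=-817, a(6)=-895, a(7)=-2994, a(8)=-4045, a(9)=-11237, a(10)=-17384, a(11)=-43005, a(12)=-72683, a(13)=-166930, a(14)=-298969, a(15)=-654393, a(16)=-1217440, a(17)=-2582681; answer -2582681
Part III: A2 = -2582681; w = -18; -4*(-18)^3 - 7*(-18)^2 - 6*(-18)^1 - 7 = (23328) + (-2268) + (108) + (-7) = 21161; answer 21161

21161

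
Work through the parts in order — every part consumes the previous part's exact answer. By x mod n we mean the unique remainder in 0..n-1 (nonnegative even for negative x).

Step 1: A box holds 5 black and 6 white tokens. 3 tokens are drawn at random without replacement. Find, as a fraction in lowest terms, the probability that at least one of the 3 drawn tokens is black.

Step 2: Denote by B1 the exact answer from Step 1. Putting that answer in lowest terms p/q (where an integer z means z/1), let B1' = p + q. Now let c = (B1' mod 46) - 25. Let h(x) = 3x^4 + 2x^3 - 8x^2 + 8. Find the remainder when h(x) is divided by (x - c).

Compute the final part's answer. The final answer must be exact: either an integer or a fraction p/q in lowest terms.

Step 1: total draws C(11,3) = 165; complement C(6,3) = 20; favorable 165 - 20 = 145; P = 29/33; answer 29/33
Step 2: B1 = 29/33; threaded value p + q = 62; c = -9; remainder = value at the root: 3*(-9)^4 + 2*(-9)^3 - 8*(-9)^2 + 8 = (19683) + (-1458) + (-648) + (8) = 17585; answer 17585

17585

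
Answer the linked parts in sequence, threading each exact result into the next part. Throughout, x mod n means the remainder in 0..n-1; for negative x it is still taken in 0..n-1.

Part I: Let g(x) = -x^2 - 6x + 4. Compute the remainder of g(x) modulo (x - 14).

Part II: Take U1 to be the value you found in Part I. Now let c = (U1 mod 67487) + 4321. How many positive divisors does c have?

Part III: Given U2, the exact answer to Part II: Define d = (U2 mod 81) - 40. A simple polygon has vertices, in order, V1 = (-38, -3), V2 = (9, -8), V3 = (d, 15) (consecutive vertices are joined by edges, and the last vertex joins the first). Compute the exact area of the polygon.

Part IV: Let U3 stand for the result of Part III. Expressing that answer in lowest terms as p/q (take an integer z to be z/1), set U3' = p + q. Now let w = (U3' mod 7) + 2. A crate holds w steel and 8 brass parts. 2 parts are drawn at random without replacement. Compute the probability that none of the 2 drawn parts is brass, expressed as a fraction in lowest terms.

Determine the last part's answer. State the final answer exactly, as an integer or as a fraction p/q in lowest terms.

1/11

Part I: remainder = value at the root: -1*(14)^2 - 6*(14)^1 + 4 = (-196) + (-84) + (4) = -276; answer -276
Part II: U1 = -276; c = 71532; 71532 = 2^2 * 3^2 * 1987; number of divisors = (2+1) * (2+1) * (1+1) = 18; answer 18
Part III: U2 = 18; d = -22; cross terms: (-38*-8 - 9*-3)=331, (9*15 - -22*-8)=-41, (-22*-3 - -38*15)=636; twice the area = |926| = 926; area = 463; answer 463
Part IV: U3 = 463; threaded value p + q = 464; w = 4; total draws C(12,2) = 66; favorable C(4,2) = 6; P = 1/11; answer 1/11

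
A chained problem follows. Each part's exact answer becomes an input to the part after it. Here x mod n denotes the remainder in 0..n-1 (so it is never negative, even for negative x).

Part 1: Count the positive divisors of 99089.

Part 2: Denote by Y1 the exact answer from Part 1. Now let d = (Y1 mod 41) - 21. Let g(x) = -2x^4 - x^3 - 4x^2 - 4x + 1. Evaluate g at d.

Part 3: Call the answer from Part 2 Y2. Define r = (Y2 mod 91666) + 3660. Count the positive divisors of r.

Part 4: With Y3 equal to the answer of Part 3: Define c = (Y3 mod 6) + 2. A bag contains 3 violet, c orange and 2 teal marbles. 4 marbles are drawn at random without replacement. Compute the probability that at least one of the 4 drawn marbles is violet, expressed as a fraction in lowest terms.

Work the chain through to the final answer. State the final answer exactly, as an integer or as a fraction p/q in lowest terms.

34/35

Part 1: 99089 is prime, so its only divisors are 1 and 99089; count = 2; answer 2
Part 2: Y1 = 2; d = -19; -2*(-19)^4 - 1*(-19)^3 - 4*(-19)^2 - 4*(-19)^1 + 1 = (-260642) + (6859) + (-1444) + (76) + (1) = -255150; answer -255150
Part 3: Y2 = -255150; r = 23508; 23508 = 2^2 * 3^2 * 653; number of divisors = (2+1) * (2+1) * (1+1) = 18; answer 18
Part 4: Y3 = 18; c = 2; total draws C(7,4) = 35; complement C(4,4) = 1; favorable 35 - 1 = 34; P = 34/35; answer 34/35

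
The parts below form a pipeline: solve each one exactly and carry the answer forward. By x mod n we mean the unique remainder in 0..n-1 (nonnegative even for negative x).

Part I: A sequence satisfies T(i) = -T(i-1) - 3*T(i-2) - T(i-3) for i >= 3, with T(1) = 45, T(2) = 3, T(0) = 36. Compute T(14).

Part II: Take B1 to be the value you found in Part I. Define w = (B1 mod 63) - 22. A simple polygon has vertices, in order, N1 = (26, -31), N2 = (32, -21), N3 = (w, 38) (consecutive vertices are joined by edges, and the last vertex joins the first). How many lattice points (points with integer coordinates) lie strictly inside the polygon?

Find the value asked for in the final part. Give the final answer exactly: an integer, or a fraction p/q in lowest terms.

Part I: T(3) = -1*(3) - 3*(45) - 1*(36) = -174; iterating: T(3)=-174, T(4)=120, T(5)=399, T(6)=-585, T(7)=-732, T(8)=2088, T(9)=693, T(10)=-6225, T(11)=2058, T(12)=15924, T(13)=-15873, T(14)=-33957; answer -33957
Part II: B1 = -33957; w = -22; cross terms: (26*-21 - 32*-31)=446, (32*38 - -22*-21)=754, (-22*-31 - 26*38)=-306; twice the area = |894| = 894; area = 447; boundary points = 2 + 1 + 3 = 6; strictly interior points = area - boundary/2 + 1 = 445; answer 445

445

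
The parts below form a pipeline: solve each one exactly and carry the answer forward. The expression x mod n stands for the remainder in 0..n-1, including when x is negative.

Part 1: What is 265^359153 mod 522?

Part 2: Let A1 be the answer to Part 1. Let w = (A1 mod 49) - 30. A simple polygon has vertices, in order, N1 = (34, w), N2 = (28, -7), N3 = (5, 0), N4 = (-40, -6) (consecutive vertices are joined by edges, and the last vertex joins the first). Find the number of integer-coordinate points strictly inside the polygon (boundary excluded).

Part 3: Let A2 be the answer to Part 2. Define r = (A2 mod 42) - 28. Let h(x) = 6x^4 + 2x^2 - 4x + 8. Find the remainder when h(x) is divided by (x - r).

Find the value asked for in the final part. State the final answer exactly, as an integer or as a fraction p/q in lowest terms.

2345108

Part 1: squarings mod 522: 265^1=265, 265^2=277, 265^4=517, 265^8=25, 265^16=103, 265^32=169, 265^64=373, 265^128=277, 265^256=517, 265^512=25, 265^1024=103, 265^2048=169, 265^4096=373, 265^8192=277, 265^16384=517, 265^32768=25, 265^65536=103, 265^131072=169, 265^262144=373; 265^359153 = 265^1 * 265^16 * 265^32 * 265^64 * 265^128 * 265^512 * 265^2048 * 265^4096 * 265^8192 * 265^16384 * 265^65536 * 265^262144 = 295 (mod 522); answer 295
Part 2: A1 = 295; w = -29; cross terms: (34*-7 - 28*-29)=574, (28*0 - 5*-7)=35, (5*-6 - -40*0)=-30, (-40*-29 - 34*-6)=1364; twice the area = |1943| = 1943; area = 1943/2; boundary points = 2 + 1 + 3 + 1 = 7; strictly interior points = area - boundary/2 + 1 = 969; answer 969
Part 3: A2 = 969; r = -25; remainder = value at the root: 6*(-25)^4 + 2*(-25)^2 - 4*(-25)^1 + 8 = (2343750) + (1250) + (100) + (8) = 2345108; answer 2345108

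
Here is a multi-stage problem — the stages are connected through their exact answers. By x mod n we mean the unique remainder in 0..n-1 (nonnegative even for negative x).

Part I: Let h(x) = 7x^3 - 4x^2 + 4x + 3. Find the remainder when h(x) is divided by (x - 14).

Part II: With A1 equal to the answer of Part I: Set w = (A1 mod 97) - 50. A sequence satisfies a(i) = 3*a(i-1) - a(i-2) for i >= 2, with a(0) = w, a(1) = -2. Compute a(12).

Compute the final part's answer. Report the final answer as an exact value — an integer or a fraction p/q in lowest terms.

Part I: remainder = value at the root: 7*(14)^3 - 4*(14)^2 + 4*(14)^1 + 3 = (19208) + (-784) + (56) + (3) = 18483; answer 18483
Part II: A1 = 18483; w = 3; a(2) = 3*(-2) - 1*(3) = -9; iterating: a(2)=-9, a(3)=-25, a(4)=-66, a(5)=-173, a(6)=-453, a(7)=-1186, a(8)=-3105, a(9)=-8129, a(10)=-21282, a(11)=-55717, a(12)=-145869; answer -145869

-145869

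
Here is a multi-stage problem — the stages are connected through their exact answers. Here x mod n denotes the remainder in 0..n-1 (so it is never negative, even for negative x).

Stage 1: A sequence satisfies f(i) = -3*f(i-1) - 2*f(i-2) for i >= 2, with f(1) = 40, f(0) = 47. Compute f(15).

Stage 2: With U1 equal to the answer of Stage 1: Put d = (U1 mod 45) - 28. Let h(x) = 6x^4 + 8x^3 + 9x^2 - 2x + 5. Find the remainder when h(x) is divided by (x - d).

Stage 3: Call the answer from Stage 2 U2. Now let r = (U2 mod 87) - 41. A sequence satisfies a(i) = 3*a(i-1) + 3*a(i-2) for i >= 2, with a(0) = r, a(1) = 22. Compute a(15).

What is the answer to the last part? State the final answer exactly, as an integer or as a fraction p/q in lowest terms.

Stage 1: f(2) = -3*(40) - 2*(47) = -214; iterating: f(2)=-214, f(3)=562, f(4)=-1258, f(5)=2650, f(6)=-5434, f(7)=11002, f(8)=-22138, f(9)=44410, f(10)=-88954, f(11)=178042, f(12)=-356218, f(13)=712570, f(14)=-1425274, f(15)=2850682; answer 2850682
Stage 2: U1 = 2850682; d = -6; remainder = value at the root: 6*(-6)^4 + 8*(-6)^3 + 9*(-6)^2 - 2*(-6)^1 + 5 = (7776) + (-1728) + (324) + (12) + (5) = 6389; answer 6389
Stage 3: U2 = 6389; r = -3; a(2) = 3*(22) + 3*(-3) = 57; iterating: a(2)=57, a(3)=237, a(4)=882, a(5)=3357, a(6)=12717, a(7)=48222, a(8)=182817, a(9)=693117, a(10)=2627802, a(11)=9962757, a(12)=37771677, a(13)=143203302, a(14)=542924937, a(15)=2058384717; answer 2058384717

2058384717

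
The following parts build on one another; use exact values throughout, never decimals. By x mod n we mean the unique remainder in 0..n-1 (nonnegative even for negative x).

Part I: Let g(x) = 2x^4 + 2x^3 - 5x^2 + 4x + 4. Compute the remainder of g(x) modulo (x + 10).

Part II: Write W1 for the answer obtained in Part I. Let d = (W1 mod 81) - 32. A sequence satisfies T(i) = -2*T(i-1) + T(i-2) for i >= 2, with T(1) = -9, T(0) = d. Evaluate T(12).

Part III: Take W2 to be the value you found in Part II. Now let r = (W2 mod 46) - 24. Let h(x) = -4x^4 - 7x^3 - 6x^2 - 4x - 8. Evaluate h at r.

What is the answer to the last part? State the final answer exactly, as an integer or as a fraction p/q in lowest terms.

Part I: remainder = value at the root: 2*(-10)^4 + 2*(-10)^3 - 5*(-10)^2 + 4*(-10)^1 + 4 = (20000) + (-2000) + (-500) + (-40) + (4) = 17464; answer 17464
Part II: W1 = 17464; d = 17; T(2) = -2*(-9) + 1*(17) = 35; iterating: T(2)=35, T(3)=-79, T(4)=193, T(5)=-465, T(6)=1123, T(7)=-2711, T(8)=6545, T(9)=-15801, T(10)=38147, T(11)=-92095, T(12)=222337; answer 222337
Part III: W2 = 222337; r = -5; -4*(-5)^4 - 7*(-5)^3 - 6*(-5)^2 - 4*(-5)^1 - 8 = (-2500) + (875) + (-150) + (20) + (-8) = -1763; answer -1763

-1763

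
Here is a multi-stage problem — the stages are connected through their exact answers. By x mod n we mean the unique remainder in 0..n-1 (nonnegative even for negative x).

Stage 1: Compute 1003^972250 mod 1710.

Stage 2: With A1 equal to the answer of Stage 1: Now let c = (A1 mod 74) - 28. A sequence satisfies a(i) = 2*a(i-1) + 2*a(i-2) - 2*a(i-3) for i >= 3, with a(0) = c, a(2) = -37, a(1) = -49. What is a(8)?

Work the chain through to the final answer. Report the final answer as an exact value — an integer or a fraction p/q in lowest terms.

-19748

Stage 1: squarings mod 1710: 1003^1=1003, 1003^2=529, 1003^4=1111, 1003^8=1411, 1003^16=481, 1003^32=511, 1003^64=1201, 1003^128=871, 1003^256=1111, 1003^512=1411, 1003^1024=481, 1003^2048=511, 1003^4096=1201, 1003^8192=871, 1003^16384=1111, 1003^32768=1411, 1003^65536=481, 1003^131072=511, 1003^262144=1201, 1003^524288=871; 1003^972250 = 1003^2 * 1003^8 * 1003^16 * 1003^64 * 1003^128 * 1003^256 * 1003^1024 * 1003^4096 * 1003^16384 * 1003^32768 * 1003^131072 * 1003^262144 * 1003^524288 = 139 (mod 1710); answer 139
Stage 2: A1 = 139; c = 37; a(3) = 2*(-37) + 2*(-49) - 2*(37) = -246; iterating: a(3)=-246, a(4)=-468, a(5)=-1354, a(6)=-3152, a(7)=-8076, a(8)=-19748; answer -19748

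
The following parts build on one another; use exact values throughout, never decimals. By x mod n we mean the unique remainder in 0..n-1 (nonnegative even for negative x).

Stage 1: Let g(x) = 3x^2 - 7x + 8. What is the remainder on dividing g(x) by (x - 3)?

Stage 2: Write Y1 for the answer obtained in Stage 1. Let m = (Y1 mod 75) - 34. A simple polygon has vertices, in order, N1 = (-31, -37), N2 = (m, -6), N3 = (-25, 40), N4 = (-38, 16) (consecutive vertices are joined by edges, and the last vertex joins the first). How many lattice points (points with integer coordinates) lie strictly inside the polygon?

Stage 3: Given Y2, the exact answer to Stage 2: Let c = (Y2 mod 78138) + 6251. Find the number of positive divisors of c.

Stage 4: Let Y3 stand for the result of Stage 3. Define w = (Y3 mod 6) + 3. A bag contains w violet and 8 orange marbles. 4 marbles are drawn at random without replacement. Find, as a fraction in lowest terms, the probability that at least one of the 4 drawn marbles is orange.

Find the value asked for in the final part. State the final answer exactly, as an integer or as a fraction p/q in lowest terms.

38/39

Stage 1: remainder = value at the root: 3*(3)^2 - 7*(3)^1 + 8 = (27) + (-21) + (8) = 14; answer 14
Stage 2: Y1 = 14; m = -20; cross terms: (-31*-6 - -20*-37)=-554, (-20*40 - -25*-6)=-950, (-25*16 - -38*40)=1120, (-38*-37 - -31*16)=1902; twice the area = |1518| = 1518; area = 759; boundary points = 1 + 1 + 1 + 1 = 4; strictly interior points = area - boundary/2 + 1 = 758; answer 758
Stage 3: Y2 = 758; c = 7009; 7009 = 43 * 163; number of divisors = (1+1) * (1+1) = 4; answer 4
Stage 4: Y3 = 4; w = 7; total draws C(15,4) = 1365; complement C(7,4) = 35; favorable 1365 - 35 = 1330; P = 38/39; answer 38/39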